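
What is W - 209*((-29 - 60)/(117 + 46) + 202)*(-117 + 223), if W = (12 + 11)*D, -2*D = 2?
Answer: -727474647/163 ≈ -4.4630e+6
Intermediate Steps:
D = -1 (D = -½*2 = -1)
W = -23 (W = (12 + 11)*(-1) = 23*(-1) = -23)
W - 209*((-29 - 60)/(117 + 46) + 202)*(-117 + 223) = -23 - 209*((-29 - 60)/(117 + 46) + 202)*(-117 + 223) = -23 - 209*(-89/163 + 202)*106 = -23 - 6862933*106/163 = -23 - 209*3480722/163 = -23 - 727470898/163 = -727474647/163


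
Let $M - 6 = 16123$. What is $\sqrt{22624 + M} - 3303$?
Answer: $-3303 + \sqrt{38753} \approx -3106.1$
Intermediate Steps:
$M = 16129$ ($M = 6 + 16123 = 16129$)
$\sqrt{22624 + M} - 3303 = \sqrt{22624 + 16129} - 3303 = \sqrt{38753} - 3303 = -3303 + \sqrt{38753}$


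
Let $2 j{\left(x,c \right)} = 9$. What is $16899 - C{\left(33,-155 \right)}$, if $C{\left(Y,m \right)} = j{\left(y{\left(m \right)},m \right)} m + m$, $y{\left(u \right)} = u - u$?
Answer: $\frac{35503}{2} \approx 17752.0$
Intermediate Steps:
$y{\left(u \right)} = 0$
$j{\left(x,c \right)} = \frac{9}{2}$ ($j{\left(x,c \right)} = \frac{1}{2} \cdot 9 = \frac{9}{2}$)
$C{\left(Y,m \right)} = \frac{11 m}{2}$ ($C{\left(Y,m \right)} = \frac{9 m}{2} + m = \frac{11 m}{2}$)
$16899 - C{\left(33,-155 \right)} = 16899 - \frac{11}{2} \left(-155\right) = 16899 - - \frac{1705}{2} = 16899 + \frac{1705}{2} = \frac{35503}{2}$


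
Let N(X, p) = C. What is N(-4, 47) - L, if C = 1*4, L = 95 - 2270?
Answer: 2179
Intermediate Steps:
L = -2175
C = 4
N(X, p) = 4
N(-4, 47) - L = 4 - 1*(-2175) = 4 + 2175 = 2179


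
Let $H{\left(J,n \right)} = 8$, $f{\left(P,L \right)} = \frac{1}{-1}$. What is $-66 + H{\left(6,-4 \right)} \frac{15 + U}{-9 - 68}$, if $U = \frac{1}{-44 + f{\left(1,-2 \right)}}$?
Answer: $- \frac{234082}{3465} \approx -67.556$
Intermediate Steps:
$f{\left(P,L \right)} = -1$
$U = - \frac{1}{45}$ ($U = \frac{1}{-44 - 1} = \frac{1}{-45} = - \frac{1}{45} \approx -0.022222$)
$-66 + H{\left(6,-4 \right)} \frac{15 + U}{-9 - 68} = -66 + 8 \frac{15 - \frac{1}{45}}{-9 - 68} = -66 + 8 \frac{674}{45 \left(-77\right)} = -66 + 8 \cdot \frac{674}{45} \left(- \frac{1}{77}\right) = -66 + 8 \left(- \frac{674}{3465}\right) = -66 - \frac{5392}{3465} = - \frac{234082}{3465}$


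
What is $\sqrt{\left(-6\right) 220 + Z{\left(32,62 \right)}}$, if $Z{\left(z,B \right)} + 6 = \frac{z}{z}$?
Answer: $5 i \sqrt{53} \approx 36.401 i$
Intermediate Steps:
$Z{\left(z,B \right)} = -5$ ($Z{\left(z,B \right)} = -6 + \frac{z}{z} = -6 + 1 = -5$)
$\sqrt{\left(-6\right) 220 + Z{\left(32,62 \right)}} = \sqrt{\left(-6\right) 220 - 5} = \sqrt{-1320 - 5} = \sqrt{-1325} = 5 i \sqrt{53}$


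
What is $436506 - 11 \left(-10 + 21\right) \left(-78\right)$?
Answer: $445944$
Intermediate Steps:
$436506 - 11 \left(-10 + 21\right) \left(-78\right) = 436506 - 11 \cdot 11 \left(-78\right) = 436506 - 121 \left(-78\right) = 436506 - -9438 = 436506 + 9438 = 445944$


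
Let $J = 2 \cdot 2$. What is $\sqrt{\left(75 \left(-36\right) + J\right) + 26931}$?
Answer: $\sqrt{24235} \approx 155.68$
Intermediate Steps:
$J = 4$
$\sqrt{\left(75 \left(-36\right) + J\right) + 26931} = \sqrt{\left(75 \left(-36\right) + 4\right) + 26931} = \sqrt{\left(-2700 + 4\right) + 26931} = \sqrt{-2696 + 26931} = \sqrt{24235}$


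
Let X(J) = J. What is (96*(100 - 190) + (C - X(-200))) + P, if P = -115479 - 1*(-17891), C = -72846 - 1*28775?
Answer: -207649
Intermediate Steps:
C = -101621 (C = -72846 - 28775 = -101621)
P = -97588 (P = -115479 + 17891 = -97588)
(96*(100 - 190) + (C - X(-200))) + P = (96*(100 - 190) + (-101621 - 1*(-200))) - 97588 = (96*(-90) + (-101621 + 200)) - 97588 = (-8640 - 101421) - 97588 = -110061 - 97588 = -207649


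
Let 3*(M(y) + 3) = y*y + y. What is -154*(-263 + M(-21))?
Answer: 19404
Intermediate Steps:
M(y) = -3 + y/3 + y²/3 (M(y) = -3 + (y*y + y)/3 = -3 + (y² + y)/3 = -3 + (y + y²)/3 = -3 + (y/3 + y²/3) = -3 + y/3 + y²/3)
-154*(-263 + M(-21)) = -154*(-263 + (-3 + (⅓)*(-21) + (⅓)*(-21)²)) = -154*(-263 + (-3 - 7 + (⅓)*441)) = -154*(-263 + (-3 - 7 + 147)) = -154*(-263 + 137) = -154*(-126) = 19404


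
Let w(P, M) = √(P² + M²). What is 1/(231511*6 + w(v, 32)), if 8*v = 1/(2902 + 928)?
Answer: 1304068495833600/1811437208272254387199 - 30640*√961341030401/1811437208272254387199 ≈ 7.1989e-7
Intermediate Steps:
v = 1/30640 (v = 1/(8*(2902 + 928)) = (⅛)/3830 = (⅛)*(1/3830) = 1/30640 ≈ 3.2637e-5)
w(P, M) = √(M² + P²)
1/(231511*6 + w(v, 32)) = 1/(231511*6 + √(32² + (1/30640)²)) = 1/(1389066 + √(1024 + 1/938809600)) = 1/(1389066 + √(961341030401/938809600)) = 1/(1389066 + √961341030401/30640)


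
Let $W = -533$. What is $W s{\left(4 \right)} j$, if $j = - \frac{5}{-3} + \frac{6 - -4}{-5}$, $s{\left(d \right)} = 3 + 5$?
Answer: $\frac{4264}{3} \approx 1421.3$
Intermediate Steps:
$s{\left(d \right)} = 8$
$j = - \frac{1}{3}$ ($j = \left(-5\right) \left(- \frac{1}{3}\right) + \left(6 + 4\right) \left(- \frac{1}{5}\right) = \frac{5}{3} + 10 \left(- \frac{1}{5}\right) = \frac{5}{3} - 2 = - \frac{1}{3} \approx -0.33333$)
$W s{\left(4 \right)} j = - 533 \cdot 8 \left(- \frac{1}{3}\right) = \left(-533\right) \left(- \frac{8}{3}\right) = \frac{4264}{3}$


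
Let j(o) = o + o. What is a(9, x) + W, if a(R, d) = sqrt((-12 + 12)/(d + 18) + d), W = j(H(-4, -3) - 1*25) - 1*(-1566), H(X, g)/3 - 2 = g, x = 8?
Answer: 1510 + 2*sqrt(2) ≈ 1512.8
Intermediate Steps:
H(X, g) = 6 + 3*g
j(o) = 2*o
W = 1510 (W = 2*((6 + 3*(-3)) - 1*25) - 1*(-1566) = 2*((6 - 9) - 25) + 1566 = 2*(-3 - 25) + 1566 = 2*(-28) + 1566 = -56 + 1566 = 1510)
a(R, d) = sqrt(d) (a(R, d) = sqrt(0/(18 + d) + d) = sqrt(0 + d) = sqrt(d))
a(9, x) + W = sqrt(8) + 1510 = 2*sqrt(2) + 1510 = 1510 + 2*sqrt(2)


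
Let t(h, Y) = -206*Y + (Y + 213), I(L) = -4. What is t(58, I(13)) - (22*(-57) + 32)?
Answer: 2255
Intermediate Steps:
t(h, Y) = 213 - 205*Y (t(h, Y) = -206*Y + (213 + Y) = 213 - 205*Y)
t(58, I(13)) - (22*(-57) + 32) = (213 - 205*(-4)) - (22*(-57) + 32) = (213 + 820) - (-1254 + 32) = 1033 - 1*(-1222) = 1033 + 1222 = 2255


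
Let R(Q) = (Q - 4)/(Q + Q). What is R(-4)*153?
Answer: 153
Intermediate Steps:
R(Q) = (-4 + Q)/(2*Q) (R(Q) = (-4 + Q)/((2*Q)) = (-4 + Q)*(1/(2*Q)) = (-4 + Q)/(2*Q))
R(-4)*153 = ((1/2)*(-4 - 4)/(-4))*153 = ((1/2)*(-1/4)*(-8))*153 = 1*153 = 153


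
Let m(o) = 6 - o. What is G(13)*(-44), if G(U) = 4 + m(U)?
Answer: 132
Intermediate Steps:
G(U) = 10 - U (G(U) = 4 + (6 - U) = 10 - U)
G(13)*(-44) = (10 - 1*13)*(-44) = (10 - 13)*(-44) = -3*(-44) = 132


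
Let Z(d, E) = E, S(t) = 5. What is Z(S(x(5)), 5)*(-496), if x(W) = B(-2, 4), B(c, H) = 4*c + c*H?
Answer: -2480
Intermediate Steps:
B(c, H) = 4*c + H*c
x(W) = -16 (x(W) = -2*(4 + 4) = -2*8 = -16)
Z(S(x(5)), 5)*(-496) = 5*(-496) = -2480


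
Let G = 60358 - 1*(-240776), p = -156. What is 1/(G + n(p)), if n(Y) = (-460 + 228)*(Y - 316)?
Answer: 1/410638 ≈ 2.4352e-6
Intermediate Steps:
G = 301134 (G = 60358 + 240776 = 301134)
n(Y) = 73312 - 232*Y (n(Y) = -232*(-316 + Y) = 73312 - 232*Y)
1/(G + n(p)) = 1/(301134 + (73312 - 232*(-156))) = 1/(301134 + (73312 + 36192)) = 1/(301134 + 109504) = 1/410638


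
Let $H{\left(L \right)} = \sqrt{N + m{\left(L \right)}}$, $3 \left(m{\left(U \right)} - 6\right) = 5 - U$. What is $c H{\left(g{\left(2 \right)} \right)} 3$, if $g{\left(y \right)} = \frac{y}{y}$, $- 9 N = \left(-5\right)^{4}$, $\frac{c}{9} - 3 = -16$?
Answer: $- 117 i \sqrt{559} \approx - 2766.3 i$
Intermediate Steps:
$c = -117$ ($c = 27 + 9 \left(-16\right) = 27 - 144 = -117$)
$m{\left(U \right)} = \frac{23}{3} - \frac{U}{3}$ ($m{\left(U \right)} = 6 + \frac{5 - U}{3} = 6 - \left(- \frac{5}{3} + \frac{U}{3}\right) = \frac{23}{3} - \frac{U}{3}$)
$N = - \frac{625}{9}$ ($N = - \frac{\left(-5\right)^{4}}{9} = \left(- \frac{1}{9}\right) 625 = - \frac{625}{9} \approx -69.444$)
$g{\left(y \right)} = 1$
$H{\left(L \right)} = \sqrt{- \frac{556}{9} - \frac{L}{3}}$ ($H{\left(L \right)} = \sqrt{- \frac{625}{9} - \left(- \frac{23}{3} + \frac{L}{3}\right)} = \sqrt{- \frac{556}{9} - \frac{L}{3}}$)
$c H{\left(g{\left(2 \right)} \right)} 3 = - 117 \frac{\sqrt{-556 - 3}}{3} \cdot 3 = - 117 \frac{\sqrt{-559}}{3} \cdot 3 = - 117 \frac{i \sqrt{559}}{3} \cdot 3 = - 39 i \sqrt{559} \cdot 3 = - 117 i \sqrt{559}$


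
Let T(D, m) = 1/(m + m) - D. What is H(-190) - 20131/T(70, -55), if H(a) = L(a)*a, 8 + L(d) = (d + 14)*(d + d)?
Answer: -97844227270/7701 ≈ -1.2705e+7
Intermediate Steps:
L(d) = -8 + 2*d*(14 + d) (L(d) = -8 + (d + 14)*(d + d) = -8 + (14 + d)*(2*d) = -8 + 2*d*(14 + d))
T(D, m) = 1/(2*m) - D
H(a) = a*(-8 + 2*a² + 28*a) (H(a) = (-8 + 2*a² + 28*a)*a = a*(-8 + 2*a² + 28*a))
H(-190) - 20131/T(70, -55) = 2*(-190)*(-4 + (-190)² + 14*(-190)) - 20131/((½)/(-55) - 1*70) = 2*(-190)*(-4 + 36100 - 2660) - 20131/((½)*(-1/55) - 70) = 2*(-190)*33436 - 20131/(-1/110 - 70) = -12705680 - 20131/(-7701/110) = -12705680 - 20131*(-110/7701) = -12705680 + 2214410/7701 = -97844227270/7701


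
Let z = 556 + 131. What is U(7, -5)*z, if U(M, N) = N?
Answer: -3435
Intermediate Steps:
z = 687
U(7, -5)*z = -5*687 = -3435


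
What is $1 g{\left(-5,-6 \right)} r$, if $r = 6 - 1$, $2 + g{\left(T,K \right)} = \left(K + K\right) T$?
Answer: $290$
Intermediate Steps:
$g{\left(T,K \right)} = -2 + 2 K T$ ($g{\left(T,K \right)} = -2 + \left(K + K\right) T = -2 + 2 K T$)
$r = 5$ ($r = 6 - 1 = 5$)
$1 g{\left(-5,-6 \right)} r = 1 \left(-2 + 2 \left(-6\right) \left(-5\right)\right) 5 = 1 \left(-2 + 60\right) 5 = 1 \cdot 58 \cdot 5 = 58 \cdot 5 = 290$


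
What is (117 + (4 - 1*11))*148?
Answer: 16280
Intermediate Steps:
(117 + (4 - 1*11))*148 = (117 + (4 - 11))*148 = (117 - 7)*148 = 110*148 = 16280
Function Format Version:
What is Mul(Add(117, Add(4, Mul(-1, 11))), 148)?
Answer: 16280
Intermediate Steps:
Mul(Add(117, Add(4, Mul(-1, 11))), 148) = Mul(Add(117, Add(4, -11)), 148) = Mul(Add(117, -7), 148) = Mul(110, 148) = 16280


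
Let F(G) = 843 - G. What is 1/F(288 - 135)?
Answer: 1/690 ≈ 0.0014493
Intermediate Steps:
1/F(288 - 135) = 1/(843 - (288 - 135)) = 1/(843 - 1*153) = 1/(843 - 153) = 1/690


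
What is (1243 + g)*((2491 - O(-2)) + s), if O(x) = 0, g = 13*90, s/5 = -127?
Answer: 4478528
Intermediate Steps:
s = -635 (s = 5*(-127) = -635)
g = 1170
(1243 + g)*((2491 - O(-2)) + s) = (1243 + 1170)*((2491 - 1*0) - 635) = 2413*((2491 + 0) - 635) = 2413*(2491 - 635) = 2413*1856 = 4478528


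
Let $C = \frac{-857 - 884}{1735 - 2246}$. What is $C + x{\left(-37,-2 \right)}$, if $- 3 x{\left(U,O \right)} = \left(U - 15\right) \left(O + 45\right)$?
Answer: $\frac{1147819}{1533} \approx 748.74$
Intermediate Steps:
$x{\left(U,O \right)} = - \frac{\left(-15 + U\right) \left(45 + O\right)}{3}$ ($x{\left(U,O \right)} = - \frac{\left(U - 15\right) \left(O + 45\right)}{3} = - \frac{\left(-15 + U\right) \left(45 + O\right)}{3}$)
$C = \frac{1741}{511}$ ($C = - \frac{1741}{-511} = \left(-1741\right) \left(- \frac{1}{511}\right) = \frac{1741}{511} \approx 3.407$)
$C + x{\left(-37,-2 \right)} = \frac{1741}{511} + \left(225 - -555 + 5 \left(-2\right) - \left(- \frac{2}{3}\right) \left(-37\right)\right) = \frac{1741}{511} + \left(225 + 555 - 10 - \frac{74}{3}\right) = \frac{1741}{511} + \frac{2236}{3} = \frac{1147819}{1533}$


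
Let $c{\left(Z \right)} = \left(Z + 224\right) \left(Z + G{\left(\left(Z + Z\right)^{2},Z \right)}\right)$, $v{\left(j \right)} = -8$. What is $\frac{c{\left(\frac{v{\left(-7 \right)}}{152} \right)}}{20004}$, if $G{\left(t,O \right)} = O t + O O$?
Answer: $- \frac{736115}{1303470642} \approx -0.00056473$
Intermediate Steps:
$G{\left(t,O \right)} = O^{2} + O t$ ($G{\left(t,O \right)} = O t + O^{2} = O^{2} + O t$)
$c{\left(Z \right)} = \left(224 + Z\right) \left(Z + Z \left(Z + 4 Z^{2}\right)\right)$ ($c{\left(Z \right)} = \left(Z + 224\right) \left(Z + Z \left(Z + \left(Z + Z\right)^{2}\right)\right) = \left(224 + Z\right) \left(Z + Z \left(Z + \left(2 Z\right)^{2}\right)\right) = \left(224 + Z\right) \left(Z + Z \left(Z + 4 Z^{2}\right)\right)$)
$\frac{c{\left(\frac{v{\left(-7 \right)}}{152} \right)}}{20004} = \frac{- \frac{8}{152} \left(224 + 4 \left(- \frac{8}{152}\right)^{3} + 225 \left(- \frac{8}{152}\right) + 897 \left(- \frac{8}{152}\right)^{2}\right)}{20004} = \left(-8\right) \frac{1}{152} \left(224 + 4 \left(\left(-8\right) \frac{1}{152}\right)^{3} + 225 \left(\left(-8\right) \frac{1}{152}\right) + 897 \left(\left(-8\right) \frac{1}{152}\right)^{2}\right) \frac{1}{20004} = - \frac{224 + 4 \left(- \frac{1}{19}\right)^{3} + 225 \left(- \frac{1}{19}\right) + 897 \left(- \frac{1}{19}\right)^{2}}{19} \cdot \frac{1}{20004} = - \frac{224 + 4 \left(- \frac{1}{6859}\right) - \frac{225}{19} + 897 \cdot \frac{1}{361}}{19} \cdot \frac{1}{20004} = - \frac{224 - \frac{4}{6859} - \frac{225}{19} + \frac{897}{361}}{19} \cdot \frac{1}{20004} = \left(- \frac{1}{19}\right) \frac{1472230}{6859} \cdot \frac{1}{20004} = \left(- \frac{1472230}{130321}\right) \frac{1}{20004} = - \frac{736115}{1303470642}$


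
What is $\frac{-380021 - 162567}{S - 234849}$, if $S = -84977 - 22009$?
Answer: $\frac{542588}{341835} \approx 1.5873$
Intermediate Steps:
$S = -106986$ ($S = -84977 - 22009 = -106986$)
$\frac{-380021 - 162567}{S - 234849} = \frac{-380021 - 162567}{-106986 - 234849} = - \frac{542588}{-341835} = \left(-542588\right) \left(- \frac{1}{341835}\right) = \frac{542588}{341835}$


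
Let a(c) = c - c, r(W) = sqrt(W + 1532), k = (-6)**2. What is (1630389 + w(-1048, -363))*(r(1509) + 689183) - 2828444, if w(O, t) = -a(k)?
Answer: 1123633553743 + 1630389*sqrt(3041) ≈ 1.1237e+12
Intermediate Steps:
k = 36
r(W) = sqrt(1532 + W)
a(c) = 0
w(O, t) = 0 (w(O, t) = -1*0 = 0)
(1630389 + w(-1048, -363))*(r(1509) + 689183) - 2828444 = (1630389 + 0)*(sqrt(1532 + 1509) + 689183) - 2828444 = 1630389*(sqrt(3041) + 689183) - 2828444 = 1630389*(689183 + sqrt(3041)) - 2828444 = (1123636382187 + 1630389*sqrt(3041)) - 2828444 = 1123633553743 + 1630389*sqrt(3041)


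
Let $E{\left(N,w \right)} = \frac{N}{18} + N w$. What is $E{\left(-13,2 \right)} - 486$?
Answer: $- \frac{9229}{18} \approx -512.72$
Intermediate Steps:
$E{\left(N,w \right)} = \frac{N}{18} + N w$
$E{\left(-13,2 \right)} - 486 = - 13 \left(\frac{1}{18} + 2\right) - 486 = \left(-13\right) \frac{37}{18} - 486 = - \frac{481}{18} - 486 = - \frac{9229}{18}$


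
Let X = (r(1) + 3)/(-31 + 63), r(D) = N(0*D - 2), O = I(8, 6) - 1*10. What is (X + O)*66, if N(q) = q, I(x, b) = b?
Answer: -4191/16 ≈ -261.94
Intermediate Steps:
O = -4 (O = 6 - 1*10 = 6 - 10 = -4)
r(D) = -2 (r(D) = 0*D - 2 = 0 - 2 = -2)
X = 1/32 (X = (-2 + 3)/(-31 + 63) = 1/32 ≈ 0.031250)
(X + O)*66 = (1/32 - 4)*66 = -127/32*66 = -4191/16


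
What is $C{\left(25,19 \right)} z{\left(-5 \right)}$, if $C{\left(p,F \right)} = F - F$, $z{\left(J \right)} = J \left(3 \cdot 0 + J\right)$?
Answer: $0$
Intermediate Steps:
$z{\left(J \right)} = J^{2}$ ($z{\left(J \right)} = J \left(0 + J\right) = J J = J^{2}$)
$C{\left(p,F \right)} = 0$
$C{\left(25,19 \right)} z{\left(-5 \right)} = 0 \left(-5\right)^{2} = 0 \cdot 25 = 0$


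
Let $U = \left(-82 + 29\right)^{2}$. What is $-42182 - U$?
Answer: $-44991$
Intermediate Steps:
$U = 2809$ ($U = \left(-53\right)^{2} = 2809$)
$-42182 - U = -42182 - 2809 = -44991$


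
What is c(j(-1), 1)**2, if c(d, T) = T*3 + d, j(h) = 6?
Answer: 81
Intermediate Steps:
c(d, T) = d + 3*T (c(d, T) = 3*T + d = d + 3*T)
c(j(-1), 1)**2 = (6 + 3*1)**2 = (6 + 3)**2 = 9**2 = 81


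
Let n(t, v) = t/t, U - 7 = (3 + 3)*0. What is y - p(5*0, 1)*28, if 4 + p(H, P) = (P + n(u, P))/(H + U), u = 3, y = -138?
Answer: -34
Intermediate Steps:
U = 7 (U = 7 + (3 + 3)*0 = 7 + 6*0 = 7 + 0 = 7)
n(t, v) = 1
p(H, P) = -4 + (1 + P)/(7 + H) (p(H, P) = -4 + (P + 1)/(H + 7) = -4 + (1 + P)/(7 + H))
y - p(5*0, 1)*28 = -138 - (-27 + 1 - 20*0)/(7 + 5*0)*28 = -138 - (-27 + 1 - 4*0)/(7 + 0)*28 = -138 - (-27 + 1 + 0)/7*28 = -138 - (1/7)*(-26)*28 = -138 - (-26)*28/7 = -138 - 1*(-104) = -138 + 104 = -34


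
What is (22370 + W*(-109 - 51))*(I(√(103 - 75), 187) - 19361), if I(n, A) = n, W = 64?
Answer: -234848930 + 24260*√7 ≈ -2.3478e+8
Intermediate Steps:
(22370 + W*(-109 - 51))*(I(√(103 - 75), 187) - 19361) = (22370 + 64*(-109 - 51))*(√(103 - 75) - 19361) = (22370 + 64*(-160))*(√28 - 19361) = (22370 - 10240)*(2*√7 - 19361) = 12130*(-19361 + 2*√7) = -234848930 + 24260*√7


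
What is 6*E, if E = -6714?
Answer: -40284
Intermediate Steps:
6*E = 6*(-6714) = -40284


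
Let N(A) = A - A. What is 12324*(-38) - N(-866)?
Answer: -468312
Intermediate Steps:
N(A) = 0
12324*(-38) - N(-866) = 12324*(-38) - 1*0 = -468312 + 0 = -468312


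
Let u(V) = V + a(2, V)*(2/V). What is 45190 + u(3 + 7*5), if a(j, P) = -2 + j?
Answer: 45228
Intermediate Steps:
u(V) = V (u(V) = V + (-2 + 2)*(2/V) = V + 0*(2/V) = V + 0 = V)
45190 + u(3 + 7*5) = 45190 + (3 + 7*5) = 45190 + (3 + 35) = 45190 + 38 = 45228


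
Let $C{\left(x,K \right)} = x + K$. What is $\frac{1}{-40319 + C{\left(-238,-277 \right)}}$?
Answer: $- \frac{1}{40834} \approx -2.4489 \cdot 10^{-5}$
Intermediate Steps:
$C{\left(x,K \right)} = K + x$
$\frac{1}{-40319 + C{\left(-238,-277 \right)}} = \frac{1}{-40319 - 515} = \frac{1}{-40834} = - \frac{1}{40834}$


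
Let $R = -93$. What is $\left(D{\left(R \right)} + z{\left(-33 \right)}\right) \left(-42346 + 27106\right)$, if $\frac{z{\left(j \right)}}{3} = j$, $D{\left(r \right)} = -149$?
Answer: $3779520$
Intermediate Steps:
$z{\left(j \right)} = 3 j$
$\left(D{\left(R \right)} + z{\left(-33 \right)}\right) \left(-42346 + 27106\right) = \left(-149 + 3 \left(-33\right)\right) \left(-42346 + 27106\right) = \left(-149 - 99\right) \left(-15240\right) = \left(-248\right) \left(-15240\right) = 3779520$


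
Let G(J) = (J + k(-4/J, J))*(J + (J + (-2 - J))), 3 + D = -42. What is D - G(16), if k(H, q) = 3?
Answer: -311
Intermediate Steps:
D = -45 (D = -3 - 42 = -45)
G(J) = (-2 + J)*(3 + J) (G(J) = (J + 3)*(J + (J + (-2 - J))) = (3 + J)*(J - 2) = (3 + J)*(-2 + J) = (-2 + J)*(3 + J))
D - G(16) = -45 - (-6 + 16 + 16²) = -45 - (-6 + 16 + 256) = -45 - 1*266 = -45 - 266 = -311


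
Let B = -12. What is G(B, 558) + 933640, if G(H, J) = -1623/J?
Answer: 173656499/186 ≈ 9.3364e+5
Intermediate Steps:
G(B, 558) + 933640 = -1623/558 + 933640 = -1623*1/558 + 933640 = -541/186 + 933640 = 173656499/186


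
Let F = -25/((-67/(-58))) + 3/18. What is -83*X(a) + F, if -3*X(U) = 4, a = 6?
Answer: 35855/402 ≈ 89.192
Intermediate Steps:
X(U) = -4/3 (X(U) = -⅓*4 = -4/3)
F = -8633/402 (F = -25/((-67*(-1/58))) + 3*(1/18) = -25/67/58 + ⅙ = -25*58/67 + ⅙ = -1450/67 + ⅙ = -8633/402 ≈ -21.475)
-83*X(a) + F = -83*(-4/3) - 8633/402 = 332/3 - 8633/402 = 35855/402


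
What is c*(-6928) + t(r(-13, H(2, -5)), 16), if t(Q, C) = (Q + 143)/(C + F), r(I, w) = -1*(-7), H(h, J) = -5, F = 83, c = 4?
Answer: -914446/33 ≈ -27711.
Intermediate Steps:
r(I, w) = 7
t(Q, C) = (143 + Q)/(83 + C) (t(Q, C) = (Q + 143)/(C + 83) = (143 + Q)/(83 + C))
c*(-6928) + t(r(-13, H(2, -5)), 16) = 4*(-6928) + (143 + 7)/(83 + 16) = -27712 + 150/99 = -27712 + (1/99)*150 = -27712 + 50/33 = -914446/33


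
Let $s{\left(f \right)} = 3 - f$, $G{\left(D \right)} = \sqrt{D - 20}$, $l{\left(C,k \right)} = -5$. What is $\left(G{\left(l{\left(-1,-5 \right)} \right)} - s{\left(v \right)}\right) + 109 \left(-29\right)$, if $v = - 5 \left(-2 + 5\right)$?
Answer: $-3179 + 5 i \approx -3179.0 + 5.0 i$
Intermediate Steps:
$v = -15$ ($v = \left(-5\right) 3 = -15$)
$G{\left(D \right)} = \sqrt{-20 + D}$ ($G{\left(D \right)} = \sqrt{D - 20} = \sqrt{-20 + D}$)
$\left(G{\left(l{\left(-1,-5 \right)} \right)} - s{\left(v \right)}\right) + 109 \left(-29\right) = \left(\sqrt{-20 - 5} - \left(3 - -15\right)\right) + 109 \left(-29\right) = \left(\sqrt{-25} - \left(3 + 15\right)\right) - 3161 = \left(5 i - 18\right) - 3161 = \left(-18 + 5 i\right) - 3161 = -3179 + 5 i$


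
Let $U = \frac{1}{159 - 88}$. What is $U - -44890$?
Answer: $\frac{3187191}{71} \approx 44890.0$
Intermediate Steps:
$U = \frac{1}{71} \approx 0.014085$
$U - -44890 = \frac{1}{71} - -44890 = \frac{1}{71} + 44890 = \frac{3187191}{71}$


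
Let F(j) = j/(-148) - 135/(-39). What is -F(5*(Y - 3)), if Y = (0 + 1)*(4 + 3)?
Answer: -1600/481 ≈ -3.3264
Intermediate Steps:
Y = 7 (Y = 1*7 = 7)
F(j) = 45/13 - j/148 (F(j) = j*(-1/148) - 135*(-1/39) = -j/148 + 45/13 = 45/13 - j/148)
-F(5*(Y - 3)) = -(45/13 - 5*(7 - 3)/148) = -(45/13 - 5*4/148) = -(45/13 - 1/148*20) = -(45/13 - 5/37) = -1*1600/481 = -1600/481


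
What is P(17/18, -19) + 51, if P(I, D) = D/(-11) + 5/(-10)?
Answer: 1149/22 ≈ 52.227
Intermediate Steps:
P(I, D) = -½ - D/11 (P(I, D) = D*(-1/11) + 5*(-⅒) = -D/11 - ½ = -½ - D/11)
P(17/18, -19) + 51 = (-½ - 1/11*(-19)) + 51 = (-½ + 19/11) + 51 = 27/22 + 51 = 1149/22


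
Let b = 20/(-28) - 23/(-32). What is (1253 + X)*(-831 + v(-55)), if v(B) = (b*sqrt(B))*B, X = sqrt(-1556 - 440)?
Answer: -(1253 + 2*I*sqrt(499))*(186144 + 55*I*sqrt(55))/224 ≈ -1.0412e+6 - 39408.0*I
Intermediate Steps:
b = 1/224 (b = 20*(-1/28) - 23*(-1/32) = -5/7 + 23/32 = 1/224 ≈ 0.0044643)
X = 2*I*sqrt(499) (X = sqrt(-1996) = 2*I*sqrt(499) ≈ 44.677*I)
v(B) = B**(3/2)/224 (v(B) = (sqrt(B)/224)*B = B**(3/2)/224)
(1253 + X)*(-831 + v(-55)) = (1253 + 2*I*sqrt(499))*(-831 + (-55)**(3/2)/224) = (1253 + 2*I*sqrt(499))*(-831 + (-55*I*sqrt(55))/224) = (1253 + 2*I*sqrt(499))*(-831 - 55*I*sqrt(55)/224) = (-831 - 55*I*sqrt(55)/224)*(1253 + 2*I*sqrt(499))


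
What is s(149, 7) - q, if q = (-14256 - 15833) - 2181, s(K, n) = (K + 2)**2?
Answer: 55071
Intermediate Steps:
s(K, n) = (2 + K)**2
q = -32270 (q = -30089 - 2181 = -32270)
s(149, 7) - q = (2 + 149)**2 - 1*(-32270) = 151**2 + 32270 = 22801 + 32270 = 55071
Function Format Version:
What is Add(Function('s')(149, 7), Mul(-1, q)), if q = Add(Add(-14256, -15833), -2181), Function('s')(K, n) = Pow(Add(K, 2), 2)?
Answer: 55071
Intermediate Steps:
Function('s')(K, n) = Pow(Add(2, K), 2)
q = -32270 (q = Add(-30089, -2181) = -32270)
Add(Function('s')(149, 7), Mul(-1, q)) = Add(Pow(Add(2, 149), 2), Mul(-1, -32270)) = Add(Pow(151, 2), 32270) = Add(22801, 32270) = 55071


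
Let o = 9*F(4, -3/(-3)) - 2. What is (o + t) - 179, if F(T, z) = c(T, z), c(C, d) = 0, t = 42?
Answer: -139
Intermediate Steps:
F(T, z) = 0
o = -2 (o = 9*0 - 2 = 0 - 2 = -2)
(o + t) - 179 = (-2 + 42) - 179 = 40 - 179 = -139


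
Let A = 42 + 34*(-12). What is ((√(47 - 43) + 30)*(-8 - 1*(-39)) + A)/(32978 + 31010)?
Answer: 313/31994 ≈ 0.0097831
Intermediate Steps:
A = -366 (A = 42 - 408 = -366)
((√(47 - 43) + 30)*(-8 - 1*(-39)) + A)/(32978 + 31010) = ((√(47 - 43) + 30)*(-8 - 1*(-39)) - 366)/(32978 + 31010) = ((√4 + 30)*(-8 + 39) - 366)/63988 = ((2 + 30)*31 - 366)*(1/63988) = (32*31 - 366)*(1/63988) = (992 - 366)*(1/63988) = 626*(1/63988) = 313/31994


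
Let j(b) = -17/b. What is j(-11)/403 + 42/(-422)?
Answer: -89506/935363 ≈ -0.095691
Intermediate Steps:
j(-11)/403 + 42/(-422) = -17/(-11)/403 + 42/(-422) = -17*(-1/11)*(1/403) + 42*(-1/422) = (17/11)*(1/403) - 21/211 = 17/4433 - 21/211 = -89506/935363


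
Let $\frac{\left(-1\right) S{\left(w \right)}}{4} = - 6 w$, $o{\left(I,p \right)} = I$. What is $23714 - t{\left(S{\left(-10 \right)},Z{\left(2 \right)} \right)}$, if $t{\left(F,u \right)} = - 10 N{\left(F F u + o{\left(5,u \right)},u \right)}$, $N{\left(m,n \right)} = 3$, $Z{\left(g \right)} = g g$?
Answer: $23744$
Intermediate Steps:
$Z{\left(g \right)} = g^{2}$
$S{\left(w \right)} = 24 w$ ($S{\left(w \right)} = - 4 \left(- 6 w\right) = 24 w$)
$t{\left(F,u \right)} = -30$ ($t{\left(F,u \right)} = \left(-10\right) 3 = -30$)
$23714 - t{\left(S{\left(-10 \right)},Z{\left(2 \right)} \right)} = 23714 - -30 = 23714 + 30 = 23744$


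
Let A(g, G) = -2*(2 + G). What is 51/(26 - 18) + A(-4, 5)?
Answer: -61/8 ≈ -7.6250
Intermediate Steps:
A(g, G) = -4 - 2*G
51/(26 - 18) + A(-4, 5) = 51/(26 - 18) + (-4 - 2*5) = 51/8 + (-4 - 10) = (1/8)*51 - 14 = 51/8 - 14 = -61/8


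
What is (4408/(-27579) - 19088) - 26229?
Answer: -43096619/951 ≈ -45317.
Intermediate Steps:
(4408/(-27579) - 19088) - 26229 = (4408*(-1/27579) - 19088) - 26229 = (-152/951 - 19088) - 26229 = -18152840/951 - 26229 = -43096619/951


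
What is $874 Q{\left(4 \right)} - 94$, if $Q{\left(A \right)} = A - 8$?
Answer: $-3590$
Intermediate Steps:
$Q{\left(A \right)} = -8 + A$
$874 Q{\left(4 \right)} - 94 = 874 \left(-8 + 4\right) - 94 = 874 \left(-4\right) - 94 = -3496 - 94 = -3590$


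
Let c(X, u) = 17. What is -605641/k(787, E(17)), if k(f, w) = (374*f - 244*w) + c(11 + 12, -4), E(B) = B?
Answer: -605641/290207 ≈ -2.0869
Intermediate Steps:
k(f, w) = 17 - 244*w + 374*f (k(f, w) = (374*f - 244*w) + 17 = (-244*w + 374*f) + 17 = 17 - 244*w + 374*f)
-605641/k(787, E(17)) = -605641/(17 - 244*17 + 374*787) = -605641/(17 - 4148 + 294338) = -605641/290207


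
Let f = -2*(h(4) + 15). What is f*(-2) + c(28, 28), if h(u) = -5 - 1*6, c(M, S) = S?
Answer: 44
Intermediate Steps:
h(u) = -11 (h(u) = -5 - 6 = -11)
f = -8 (f = -2*(-11 + 15) = -2*4 = -8)
f*(-2) + c(28, 28) = -8*(-2) + 28 = 16 + 28 = 44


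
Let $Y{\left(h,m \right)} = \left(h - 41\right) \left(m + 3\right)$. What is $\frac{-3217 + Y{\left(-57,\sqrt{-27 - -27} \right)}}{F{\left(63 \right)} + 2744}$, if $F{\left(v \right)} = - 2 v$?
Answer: $- \frac{3511}{2618} \approx -1.3411$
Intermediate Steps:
$Y{\left(h,m \right)} = \left(-41 + h\right) \left(3 + m\right)$
$\frac{-3217 + Y{\left(-57,\sqrt{-27 - -27} \right)}}{F{\left(63 \right)} + 2744} = \frac{-3217 - \left(294 + 98 \sqrt{-27 - -27}\right)}{\left(-2\right) 63 + 2744} = \frac{-3217 - \left(294 + 98 \sqrt{-27 + 27}\right)}{-126 + 2744} = \frac{-3217 - \left(294 + 0\right)}{2618} = \left(-3217 - 294\right) \frac{1}{2618} = \left(-3511\right) \frac{1}{2618} = - \frac{3511}{2618}$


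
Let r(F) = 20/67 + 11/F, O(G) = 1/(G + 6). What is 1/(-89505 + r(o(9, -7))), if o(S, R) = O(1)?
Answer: -67/5991656 ≈ -1.1182e-5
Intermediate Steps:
O(G) = 1/(6 + G)
o(S, R) = ⅐ (o(S, R) = 1/(6 + 1) = 1/7 = ⅐)
r(F) = 20/67 + 11/F (r(F) = 20*(1/67) + 11/F = 20/67 + 11/F)
1/(-89505 + r(o(9, -7))) = 1/(-89505 + (20/67 + 11/(⅐))) = 1/(-89505 + (20/67 + 11*7)) = 1/(-89505 + (20/67 + 77)) = 1/(-89505 + 5179/67) = 1/(-5991656/67) = -67/5991656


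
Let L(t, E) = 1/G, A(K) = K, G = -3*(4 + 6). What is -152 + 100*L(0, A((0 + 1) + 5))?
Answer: -466/3 ≈ -155.33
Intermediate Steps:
G = -30 (G = -3*10 = -30)
L(t, E) = -1/30 (L(t, E) = 1/(-30) = -1/30)
-152 + 100*L(0, A((0 + 1) + 5)) = -152 + 100*(-1/30) = -152 - 10/3 = -466/3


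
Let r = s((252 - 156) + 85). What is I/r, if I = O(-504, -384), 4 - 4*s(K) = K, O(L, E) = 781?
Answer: -3124/177 ≈ -17.650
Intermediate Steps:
s(K) = 1 - K/4
r = -177/4 (r = 1 - ((252 - 156) + 85)/4 = 1 - (96 + 85)/4 = 1 - 1/4*181 = 1 - 181/4 = -177/4 ≈ -44.250)
I = 781
I/r = 781/(-177/4) = 781*(-4/177) = -3124/177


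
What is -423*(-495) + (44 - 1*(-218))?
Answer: 209647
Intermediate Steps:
-423*(-495) + (44 - 1*(-218)) = 209385 + (44 + 218) = 209385 + 262 = 209647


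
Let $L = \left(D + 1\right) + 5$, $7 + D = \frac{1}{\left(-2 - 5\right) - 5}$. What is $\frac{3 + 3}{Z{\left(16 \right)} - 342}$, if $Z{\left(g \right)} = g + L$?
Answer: $- \frac{72}{3925} \approx -0.018344$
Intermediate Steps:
$D = - \frac{85}{12}$ ($D = -7 + \frac{1}{\left(-2 - 5\right) - 5} = -7 + \frac{1}{-7 - 5} = -7 + \frac{1}{-12} = -7 - \frac{1}{12} = - \frac{85}{12} \approx -7.0833$)
$L = - \frac{13}{12}$ ($L = \left(- \frac{85}{12} + 1\right) + 5 = - \frac{73}{12} + 5 = - \frac{13}{12} \approx -1.0833$)
$Z{\left(g \right)} = - \frac{13}{12} + g$ ($Z{\left(g \right)} = g - \frac{13}{12} = - \frac{13}{12} + g$)
$\frac{3 + 3}{Z{\left(16 \right)} - 342} = \frac{3 + 3}{\left(- \frac{13}{12} + 16\right) - 342} = \frac{6}{\frac{179}{12} - 342} = \frac{6}{- \frac{3925}{12}} = 6 \left(- \frac{12}{3925}\right) = - \frac{72}{3925}$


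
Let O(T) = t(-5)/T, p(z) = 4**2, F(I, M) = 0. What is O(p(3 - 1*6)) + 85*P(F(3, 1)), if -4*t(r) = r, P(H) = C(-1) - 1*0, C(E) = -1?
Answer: -5435/64 ≈ -84.922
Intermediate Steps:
P(H) = -1 (P(H) = -1 - 1*0 = -1 + 0 = -1)
t(r) = -r/4
p(z) = 16
O(T) = 5/(4*T) (O(T) = (-1/4*(-5))/T = 5/(4*T))
O(p(3 - 1*6)) + 85*P(F(3, 1)) = (5/4)/16 + 85*(-1) = (5/4)*(1/16) - 85 = 5/64 - 85 = -5435/64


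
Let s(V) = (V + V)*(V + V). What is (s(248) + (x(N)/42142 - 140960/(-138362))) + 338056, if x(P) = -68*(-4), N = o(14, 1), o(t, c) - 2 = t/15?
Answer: 851410754801968/1457712851 ≈ 5.8407e+5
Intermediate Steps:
o(t, c) = 2 + t/15
N = 44/15 (N = 2 + (1/15)*14 = 2 + 14/15 = 44/15 ≈ 2.9333)
s(V) = 4*V² (s(V) = (2*V)*(2*V) = 4*V²)
x(P) = 272
(s(248) + (x(N)/42142 - 140960/(-138362))) + 338056 = (4*248² + (272/42142 - 140960/(-138362))) + 338056 = (4*61504 + (272*(1/42142) - 140960*(-1/138362))) + 338056 = (246016 + (136/21071 + 70480/69181)) + 338056 = (246016 + 1494492696/1457712851) + 338056 = 358622179244312/1457712851 + 338056 = 851410754801968/1457712851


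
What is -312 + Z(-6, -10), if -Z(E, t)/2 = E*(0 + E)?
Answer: -384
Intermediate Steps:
Z(E, t) = -2*E**2 (Z(E, t) = -2*E*(0 + E) = -2*E*E = -2*E**2)
-312 + Z(-6, -10) = -312 - 2*(-6)**2 = -312 - 2*36 = -312 - 72 = -384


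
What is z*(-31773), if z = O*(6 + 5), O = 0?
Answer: 0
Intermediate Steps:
z = 0 (z = 0*(6 + 5) = 0*11 = 0)
z*(-31773) = 0*(-31773) = 0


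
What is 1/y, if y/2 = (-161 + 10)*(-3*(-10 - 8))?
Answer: -1/16308 ≈ -6.1320e-5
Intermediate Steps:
y = -16308 (y = 2*((-161 + 10)*(-3*(-10 - 8))) = 2*(-(-453)*(-18)) = 2*(-151*54) = 2*(-8154) = -16308)
1/y = 1/(-16308) = -1/16308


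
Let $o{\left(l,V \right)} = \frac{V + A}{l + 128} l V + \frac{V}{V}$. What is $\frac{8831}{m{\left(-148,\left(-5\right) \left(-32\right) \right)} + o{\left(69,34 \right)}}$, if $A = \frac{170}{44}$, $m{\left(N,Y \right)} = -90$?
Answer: $\frac{19136777}{784246} \approx 24.401$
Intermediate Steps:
$A = \frac{85}{22}$ ($A = 170 \cdot \frac{1}{44} = \frac{85}{22} \approx 3.8636$)
$o{\left(l,V \right)} = 1 + \frac{V l \left(\frac{85}{22} + V\right)}{128 + l}$ ($o{\left(l,V \right)} = \frac{V + \frac{85}{22}}{l + 128} l V + \frac{V}{V} = \frac{\frac{85}{22} + V}{128 + l} l V + 1 = \frac{l \left(\frac{85}{22} + V\right)}{128 + l} V + 1 = \frac{V l \left(\frac{85}{22} + V\right)}{128 + l} + 1 = 1 + \frac{V l \left(\frac{85}{22} + V\right)}{128 + l}$)
$\frac{8831}{m{\left(-148,\left(-5\right) \left(-32\right) \right)} + o{\left(69,34 \right)}} = \frac{8831}{-90 + \frac{128 + 69 + 69 \cdot 34^{2} + \frac{85}{22} \cdot 34 \cdot 69}{128 + 69}} = \frac{8831}{-90 + \frac{128 + 69 + 69 \cdot 1156 + \frac{99705}{11}}{197}} = \frac{8831}{-90 + \frac{128 + 69 + 79764 + \frac{99705}{11}}{197}} = \frac{8831}{-90 + \frac{1}{197} \cdot \frac{979276}{11}} = \frac{8831}{-90 + \frac{979276}{2167}} = \frac{8831}{\frac{784246}{2167}} = 8831 \cdot \frac{2167}{784246} = \frac{19136777}{784246}$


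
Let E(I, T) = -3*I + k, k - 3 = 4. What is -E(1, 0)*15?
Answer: -60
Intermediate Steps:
k = 7 (k = 3 + 4 = 7)
E(I, T) = 7 - 3*I (E(I, T) = -3*I + 7 = 7 - 3*I)
-E(1, 0)*15 = -(7 - 3*1)*15 = -(7 - 3)*15 = -1*4*15 = -4*15 = -60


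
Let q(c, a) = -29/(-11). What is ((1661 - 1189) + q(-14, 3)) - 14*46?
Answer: -1863/11 ≈ -169.36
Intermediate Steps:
q(c, a) = 29/11 (q(c, a) = -29*(-1)/11 = -1*(-29/11) = 29/11)
((1661 - 1189) + q(-14, 3)) - 14*46 = ((1661 - 1189) + 29/11) - 14*46 = (472 + 29/11) - 644 = 5221/11 - 644 = -1863/11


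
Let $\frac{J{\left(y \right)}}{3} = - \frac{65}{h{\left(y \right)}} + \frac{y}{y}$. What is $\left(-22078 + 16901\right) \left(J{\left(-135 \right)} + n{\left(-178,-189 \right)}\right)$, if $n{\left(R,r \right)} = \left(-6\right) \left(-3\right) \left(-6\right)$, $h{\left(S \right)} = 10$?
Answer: $\frac{1289073}{2} \approx 6.4454 \cdot 10^{5}$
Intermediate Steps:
$n{\left(R,r \right)} = -108$ ($n{\left(R,r \right)} = 18 \left(-6\right) = -108$)
$J{\left(y \right)} = - \frac{33}{2}$ ($J{\left(y \right)} = 3 \left(- \frac{65}{10} + \frac{y}{y}\right) = 3 \left(\left(-65\right) \frac{1}{10} + 1\right) = 3 \left(- \frac{13}{2} + 1\right) = 3 \left(- \frac{11}{2}\right) = - \frac{33}{2}$)
$\left(-22078 + 16901\right) \left(J{\left(-135 \right)} + n{\left(-178,-189 \right)}\right) = \left(-22078 + 16901\right) \left(- \frac{33}{2} - 108\right) = \left(-5177\right) \left(- \frac{249}{2}\right) = \frac{1289073}{2}$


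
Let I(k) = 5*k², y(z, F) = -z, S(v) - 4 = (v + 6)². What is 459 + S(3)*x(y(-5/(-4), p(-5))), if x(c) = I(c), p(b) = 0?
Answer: 17969/16 ≈ 1123.1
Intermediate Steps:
S(v) = 4 + (6 + v)² (S(v) = 4 + (v + 6)² = 4 + (6 + v)²)
x(c) = 5*c²
459 + S(3)*x(y(-5/(-4), p(-5))) = 459 + (4 + (6 + 3)²)*(5*(-(-5)/(-4))²) = 459 + (4 + 9²)*(5*(-(-5)*(-1)/4)²) = 459 + (4 + 81)*(5*(-1*5/4)²) = 459 + 85*(5*(-5/4)²) = 459 + 85*(5*(25/16)) = 459 + 85*(125/16) = 459 + 10625/16 = 17969/16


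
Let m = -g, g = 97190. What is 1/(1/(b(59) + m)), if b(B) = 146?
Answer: -97044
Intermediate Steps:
m = -97190 (m = -1*97190 = -97190)
1/(1/(b(59) + m)) = 1/(1/(146 - 97190)) = 1/(1/(-97044)) = 1/(-1/97044) = -97044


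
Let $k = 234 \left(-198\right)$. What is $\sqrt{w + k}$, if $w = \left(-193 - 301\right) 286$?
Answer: $4 i \sqrt{11726} \approx 433.15 i$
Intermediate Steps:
$k = -46332$
$w = -141284$ ($w = \left(-494\right) 286 = -141284$)
$\sqrt{w + k} = \sqrt{-141284 - 46332} = \sqrt{-187616} = 4 i \sqrt{11726}$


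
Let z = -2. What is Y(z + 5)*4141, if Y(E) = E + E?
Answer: 24846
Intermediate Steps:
Y(E) = 2*E
Y(z + 5)*4141 = (2*(-2 + 5))*4141 = (2*3)*4141 = 6*4141 = 24846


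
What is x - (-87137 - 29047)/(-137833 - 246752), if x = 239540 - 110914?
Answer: 16489171342/128195 ≈ 1.2863e+5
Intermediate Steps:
x = 128626
x - (-87137 - 29047)/(-137833 - 246752) = 128626 - (-87137 - 29047)/(-137833 - 246752) = 128626 - (-116184)/(-384585) = 128626 - (-116184)*(-1)/384585 = 128626 - 1*38728/128195 = 128626 - 38728/128195 = 16489171342/128195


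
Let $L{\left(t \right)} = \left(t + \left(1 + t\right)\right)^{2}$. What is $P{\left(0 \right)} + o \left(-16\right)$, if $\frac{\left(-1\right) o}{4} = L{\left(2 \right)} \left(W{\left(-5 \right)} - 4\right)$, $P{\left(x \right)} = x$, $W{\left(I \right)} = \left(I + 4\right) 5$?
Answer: $-14400$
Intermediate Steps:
$W{\left(I \right)} = 20 + 5 I$ ($W{\left(I \right)} = \left(4 + I\right) 5 = 20 + 5 I$)
$L{\left(t \right)} = \left(1 + 2 t\right)^{2}$
$o = 900$ ($o = - 4 \left(1 + 2 \cdot 2\right)^{2} \left(\left(20 + 5 \left(-5\right)\right) - 4\right) = - 4 \left(1 + 4\right)^{2} \left(\left(20 - 25\right) - 4\right) = - 4 \cdot 5^{2} \left(-5 - 4\right) = - 4 \cdot 25 \left(-9\right) = \left(-4\right) \left(-225\right) = 900$)
$P{\left(0 \right)} + o \left(-16\right) = 0 + 900 \left(-16\right) = 0 - 14400 = -14400$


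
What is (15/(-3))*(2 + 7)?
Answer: -45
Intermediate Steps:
(15/(-3))*(2 + 7) = (15*(-1/3))*9 = -5*9 = -45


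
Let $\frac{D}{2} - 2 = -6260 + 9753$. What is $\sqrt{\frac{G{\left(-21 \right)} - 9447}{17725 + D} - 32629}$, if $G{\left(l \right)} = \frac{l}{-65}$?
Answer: $\frac{i \sqrt{3368346692059531}}{321295} \approx 180.64 i$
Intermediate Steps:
$G{\left(l \right)} = - \frac{l}{65}$ ($G{\left(l \right)} = l \left(- \frac{1}{65}\right) = - \frac{l}{65}$)
$D = 6990$ ($D = 4 + 2 \left(-6260 + 9753\right) = 4 + 2 \cdot 3493 = 4 + 6986 = 6990$)
$\sqrt{\frac{G{\left(-21 \right)} - 9447}{17725 + D} - 32629} = \sqrt{\frac{\left(- \frac{1}{65}\right) \left(-21\right) - 9447}{17725 + 6990} - 32629} = \sqrt{\frac{\frac{21}{65} - 9447}{24715} - 32629} = \sqrt{\left(- \frac{614034}{65}\right) \frac{1}{24715} - 32629} = \sqrt{- \frac{614034}{1606475} - 32629} = \sqrt{- \frac{52418286809}{1606475}} = \frac{i \sqrt{3368346692059531}}{321295}$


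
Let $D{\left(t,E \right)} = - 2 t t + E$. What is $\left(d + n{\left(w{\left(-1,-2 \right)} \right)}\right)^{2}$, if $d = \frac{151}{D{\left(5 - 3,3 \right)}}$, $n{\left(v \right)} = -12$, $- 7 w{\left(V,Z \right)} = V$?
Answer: $\frac{44521}{25} \approx 1780.8$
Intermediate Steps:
$w{\left(V,Z \right)} = - \frac{V}{7}$
$D{\left(t,E \right)} = E - 2 t^{2}$ ($D{\left(t,E \right)} = - 2 t^{2} + E = E - 2 t^{2}$)
$d = - \frac{151}{5}$ ($d = \frac{151}{3 - 2 \left(5 - 3\right)^{2}} = \frac{151}{3 - 2 \cdot 2^{2}} = \frac{151}{3 - 8} = \frac{151}{-5} = 151 \left(- \frac{1}{5}\right) = - \frac{151}{5} \approx -30.2$)
$\left(d + n{\left(w{\left(-1,-2 \right)} \right)}\right)^{2} = \left(- \frac{151}{5} - 12\right)^{2} = \left(- \frac{211}{5}\right)^{2} = \frac{44521}{25}$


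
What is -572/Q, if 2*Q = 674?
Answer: -572/337 ≈ -1.6973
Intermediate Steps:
Q = 337 (Q = (½)*674 = 337)
-572/Q = -572/337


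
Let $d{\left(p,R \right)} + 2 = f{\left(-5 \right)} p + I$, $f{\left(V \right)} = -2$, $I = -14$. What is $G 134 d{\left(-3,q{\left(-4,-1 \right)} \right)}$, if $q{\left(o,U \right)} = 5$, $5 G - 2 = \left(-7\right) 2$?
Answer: $3216$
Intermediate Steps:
$G = - \frac{12}{5}$ ($G = \frac{2}{5} + \frac{\left(-7\right) 2}{5} = \frac{2}{5} + \frac{1}{5} \left(-14\right) = \frac{2}{5} - \frac{14}{5} = - \frac{12}{5} \approx -2.4$)
$d{\left(p,R \right)} = -16 - 2 p$ ($d{\left(p,R \right)} = -2 - \left(14 + 2 p\right) = -16 - 2 p$)
$G 134 d{\left(-3,q{\left(-4,-1 \right)} \right)} = \left(- \frac{12}{5}\right) 134 \left(-16 - -6\right) = - \frac{1608 \left(-16 + 6\right)}{5} = \left(- \frac{1608}{5}\right) \left(-10\right) = 3216$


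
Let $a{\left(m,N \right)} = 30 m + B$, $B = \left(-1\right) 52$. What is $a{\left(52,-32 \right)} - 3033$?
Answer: $-1525$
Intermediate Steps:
$B = -52$
$a{\left(m,N \right)} = -52 + 30 m$ ($a{\left(m,N \right)} = 30 m - 52 = -52 + 30 m$)
$a{\left(52,-32 \right)} - 3033 = \left(-52 + 30 \cdot 52\right) - 3033 = \left(-52 + 1560\right) - 3033 = 1508 - 3033 = -1525$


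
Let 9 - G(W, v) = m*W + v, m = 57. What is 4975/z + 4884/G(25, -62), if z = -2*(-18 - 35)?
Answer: 3109223/71762 ≈ 43.327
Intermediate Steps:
z = 106 (z = -2*(-53) = 106)
G(W, v) = 9 - v - 57*W (G(W, v) = 9 - (57*W + v) = 9 - (v + 57*W) = 9 + (-v - 57*W) = 9 - v - 57*W)
4975/z + 4884/G(25, -62) = 4975/106 + 4884/(9 - 1*(-62) - 57*25) = 4975*(1/106) + 4884/(9 + 62 - 1425) = 4975/106 + 4884/(-1354) = 4975/106 + 4884*(-1/1354) = 4975/106 - 2442/677 = 3109223/71762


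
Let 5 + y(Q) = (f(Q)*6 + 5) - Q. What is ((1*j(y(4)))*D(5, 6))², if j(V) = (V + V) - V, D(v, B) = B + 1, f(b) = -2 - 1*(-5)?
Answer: 9604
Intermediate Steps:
f(b) = 3 (f(b) = -2 + 5 = 3)
D(v, B) = 1 + B
y(Q) = 18 - Q (y(Q) = -5 + ((3*6 + 5) - Q) = -5 + ((18 + 5) - Q) = -5 + (23 - Q) = 18 - Q)
j(V) = V (j(V) = 2*V - V = V)
((1*j(y(4)))*D(5, 6))² = ((1*(18 - 1*4))*(1 + 6))² = ((1*(18 - 4))*7)² = ((1*14)*7)² = (14*7)² = 98² = 9604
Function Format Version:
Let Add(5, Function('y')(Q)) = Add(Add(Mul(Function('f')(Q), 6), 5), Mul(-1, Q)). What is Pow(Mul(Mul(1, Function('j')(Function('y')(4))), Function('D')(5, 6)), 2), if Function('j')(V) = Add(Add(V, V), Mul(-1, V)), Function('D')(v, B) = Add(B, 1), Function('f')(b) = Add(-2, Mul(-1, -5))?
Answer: 9604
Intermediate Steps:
Function('f')(b) = 3 (Function('f')(b) = Add(-2, 5) = 3)
Function('D')(v, B) = Add(1, B)
Function('y')(Q) = Add(18, Mul(-1, Q)) (Function('y')(Q) = Add(-5, Add(Add(Mul(3, 6), 5), Mul(-1, Q))) = Add(-5, Add(Add(18, 5), Mul(-1, Q))) = Add(-5, Add(23, Mul(-1, Q))) = Add(18, Mul(-1, Q)))
Function('j')(V) = V (Function('j')(V) = Add(Mul(2, V), Mul(-1, V)) = V)
Pow(Mul(Mul(1, Function('j')(Function('y')(4))), Function('D')(5, 6)), 2) = Pow(Mul(Mul(1, Add(18, Mul(-1, 4))), Add(1, 6)), 2) = Pow(Mul(Mul(1, Add(18, -4)), 7), 2) = Pow(Mul(Mul(1, 14), 7), 2) = Pow(Mul(14, 7), 2) = Pow(98, 2) = 9604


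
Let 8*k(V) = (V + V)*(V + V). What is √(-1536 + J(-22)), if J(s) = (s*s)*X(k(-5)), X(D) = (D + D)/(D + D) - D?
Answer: I*√7102 ≈ 84.273*I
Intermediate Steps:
k(V) = V²/2 (k(V) = ((V + V)*(V + V))/8 = ((2*V)*(2*V))/8 = (4*V²)/8 = V²/2)
X(D) = 1 - D (X(D) = (2*D)/((2*D)) - D = (2*D)*(1/(2*D)) - D = 1 - D)
J(s) = -23*s²/2 (J(s) = (s*s)*(1 - (-5)²/2) = s²*(1 - 25/2) = s²*(-23/2) = -23*s²/2)
√(-1536 + J(-22)) = √(-1536 - 23/2*(-22)²) = √(-1536 - 23/2*484) = √(-1536 - 5566) = √(-7102) = I*√7102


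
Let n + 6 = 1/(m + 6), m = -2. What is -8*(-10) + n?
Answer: 297/4 ≈ 74.250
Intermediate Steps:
n = -23/4 (n = -6 + 1/(-2 + 6) = -6 + 1/4 = -6 + ¼ = -23/4 ≈ -5.7500)
-8*(-10) + n = -8*(-10) - 23/4 = 80 - 23/4 = 297/4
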